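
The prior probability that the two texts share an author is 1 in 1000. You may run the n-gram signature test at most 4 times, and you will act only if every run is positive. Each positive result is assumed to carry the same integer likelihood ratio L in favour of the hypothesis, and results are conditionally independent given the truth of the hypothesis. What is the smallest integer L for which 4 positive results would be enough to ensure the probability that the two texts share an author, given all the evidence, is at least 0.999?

Prior odds = 0.001/0.999 = 1/999.
Target odds = 0.999/0.001 = 999.
Need L⁴ ≥ 999 ÷ (1/999) = 998001.
31⁴ = 923521 < 998001 ≤ 1048576 = 32⁴, so L = 32.

32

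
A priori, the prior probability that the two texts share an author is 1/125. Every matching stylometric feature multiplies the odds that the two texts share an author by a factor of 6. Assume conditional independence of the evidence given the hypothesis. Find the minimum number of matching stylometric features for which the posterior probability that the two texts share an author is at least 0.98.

Prior odds = 0.008/0.992 = 1/124.
Likelihood ratio per matching stylometric feature = 6.
Target odds: 0.98 ÷ 0.02 = 49.
Need (1/124) × 6ⁿ ≥ 49, i.e. 6ⁿ ≥ 6076.
6⁴ = 1296 falls short of 6076 but 6⁵ = 7776 reaches it, so n = 5.

5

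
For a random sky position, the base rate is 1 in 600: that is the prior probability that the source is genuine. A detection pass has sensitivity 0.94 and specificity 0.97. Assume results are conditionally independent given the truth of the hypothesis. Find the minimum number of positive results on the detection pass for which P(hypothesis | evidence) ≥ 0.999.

Prior odds: (1/600) ÷ (599/600) = 1/599.
False-positive rate = 1 − 0.97 = 0.03; likelihood ratio of a positive = 0.94/0.03 = 94/3.
Target posterior odds = 0.999/0.001 = 999.
Need (1/599) × (94/3)ⁿ ≥ 999, i.e. (94/3)ⁿ ≥ 598401.
(94/3)³ = 830584/27 falls short of 598401 but (94/3)⁴ = 78074896/81 reaches it, so n = 4.

4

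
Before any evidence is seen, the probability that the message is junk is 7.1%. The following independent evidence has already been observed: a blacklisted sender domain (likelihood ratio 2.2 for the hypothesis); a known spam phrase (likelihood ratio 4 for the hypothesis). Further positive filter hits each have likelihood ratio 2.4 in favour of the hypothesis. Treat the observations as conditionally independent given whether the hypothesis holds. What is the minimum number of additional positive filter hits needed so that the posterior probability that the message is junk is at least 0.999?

Prior odds = 0.071/0.929 = 71/929.
Combined Bayes factor of the evidence already in hand = 2.2 × 4 = 8.8.
Odds after that evidence = (71/929) × 8.8 = 3124/4645.
Target odds = 0.999/0.001 = 999.
Need 2.4ⁿ ≥ 999 ÷ (3124/4645) = 4640355/3124.
2.4⁸ = 429981696/390625 falls short of 4640355/3124 but 2.4⁹ ≈2641.81 reaches it, so n = 9.

9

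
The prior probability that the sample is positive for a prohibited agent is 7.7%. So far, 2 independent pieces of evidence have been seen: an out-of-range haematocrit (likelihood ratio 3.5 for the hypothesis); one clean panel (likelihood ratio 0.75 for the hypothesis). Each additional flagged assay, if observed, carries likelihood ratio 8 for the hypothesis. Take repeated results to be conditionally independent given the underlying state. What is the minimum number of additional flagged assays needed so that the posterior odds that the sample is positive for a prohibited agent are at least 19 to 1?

Prior odds = 0.077/0.923 = 77/923.
Combined Bayes factor of the evidence already in hand = 3.5 × 0.75 = 2.625.
Odds after that evidence = (77/923) × 2.625 = 1617/7384.
Target odds = 19.
Need 8ⁿ ≥ 19 ÷ (1617/7384) = 140296/1617.
8² = 64 falls short of 140296/1617 but 8³ = 512 reaches it, so n = 3.

3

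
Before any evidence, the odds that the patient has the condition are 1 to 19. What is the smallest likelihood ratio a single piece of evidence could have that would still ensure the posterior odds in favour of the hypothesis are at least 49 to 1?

931

Prior odds = 1/19.
Target odds = 49.
Required Bayes factor = 49 ÷ (1/19) = 931.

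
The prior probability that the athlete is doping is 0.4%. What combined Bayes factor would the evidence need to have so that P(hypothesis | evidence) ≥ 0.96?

Prior odds = 0.004/0.996 = 1/249.
Target odds = 0.96/0.04 = 24.
Required Bayes factor = 24 ÷ (1/249) = 5976.

5976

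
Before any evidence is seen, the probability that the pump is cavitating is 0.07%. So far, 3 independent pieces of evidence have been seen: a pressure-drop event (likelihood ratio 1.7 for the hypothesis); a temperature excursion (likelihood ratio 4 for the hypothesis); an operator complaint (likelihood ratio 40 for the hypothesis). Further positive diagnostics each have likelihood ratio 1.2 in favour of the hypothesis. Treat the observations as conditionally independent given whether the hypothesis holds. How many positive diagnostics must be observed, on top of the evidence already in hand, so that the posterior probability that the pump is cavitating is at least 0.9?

22

Prior odds = 0.0007/0.9993 = 7/9993.
Combined Bayes factor of the evidence already in hand = 1.7 × 4 × 40 = 272.
Odds after that evidence = (7/9993) × 272 = 1904/9993.
Target odds = 0.9/0.1 = 9.
Need 1.2ⁿ ≥ 9 ÷ (1904/9993) = 89937/1904.
1.2²¹ ≈46.0051 falls short of 89937/1904 but 1.2²² ≈55.2061 reaches it, so n = 22.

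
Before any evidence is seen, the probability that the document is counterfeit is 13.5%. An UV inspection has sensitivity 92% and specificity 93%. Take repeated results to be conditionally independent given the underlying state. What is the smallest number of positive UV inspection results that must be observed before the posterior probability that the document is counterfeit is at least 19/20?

2

Prior odds = 0.135/0.865 = 27/173.
False-positive rate = 1 − 0.93 = 0.07; likelihood ratio of a positive = 0.92/0.07 = 92/7.
Target posterior odds = 0.95/0.05 = 19.
Need (27/173) × (92/7)ⁿ ≥ 19, i.e. (92/7)ⁿ ≥ 3287/27.
(92/7)¹ = 92/7 falls short of 3287/27 but (92/7)² = 8464/49 reaches it, so n = 2.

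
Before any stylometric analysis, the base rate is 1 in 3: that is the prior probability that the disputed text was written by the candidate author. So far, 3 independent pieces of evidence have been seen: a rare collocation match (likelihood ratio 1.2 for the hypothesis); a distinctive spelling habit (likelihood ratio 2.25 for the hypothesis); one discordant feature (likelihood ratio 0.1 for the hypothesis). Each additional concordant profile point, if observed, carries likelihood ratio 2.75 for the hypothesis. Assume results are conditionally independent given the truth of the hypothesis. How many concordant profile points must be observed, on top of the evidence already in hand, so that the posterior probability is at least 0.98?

Prior odds = (1/3)/(2/3) = 0.5.
Combined Bayes factor of the evidence already in hand = 1.2 × 2.25 × 0.1 = 0.27.
Odds after that evidence = 0.5 × 0.27 = 0.135.
Target odds = 0.98/0.02 = 49.
Need 2.75ⁿ ≥ 49 ÷ 0.135 = 9800/27.
2.75⁵ = 161051/1024 falls short of 9800/27 but 2.75⁶ = 1771561/4096 reaches it, so n = 6.

6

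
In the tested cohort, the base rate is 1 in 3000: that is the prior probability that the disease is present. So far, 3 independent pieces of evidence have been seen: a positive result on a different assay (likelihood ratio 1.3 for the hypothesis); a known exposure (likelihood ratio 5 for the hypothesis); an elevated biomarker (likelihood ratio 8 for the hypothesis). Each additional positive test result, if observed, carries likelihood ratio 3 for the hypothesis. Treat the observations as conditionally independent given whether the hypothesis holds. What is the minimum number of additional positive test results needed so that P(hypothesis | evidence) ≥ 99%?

Prior odds = (1/3000)/(2999/3000) = 1/2999.
Combined Bayes factor of the evidence already in hand = 1.3 × 5 × 8 = 52.
Odds after that evidence = (1/2999) × 52 = 52/2999.
Target odds = 0.99/0.01 = 99.
Need 3ⁿ ≥ 99 ÷ (52/2999) = 296901/52.
3⁷ = 2187 falls short of 296901/52 but 3⁸ = 6561 reaches it, so n = 8.

8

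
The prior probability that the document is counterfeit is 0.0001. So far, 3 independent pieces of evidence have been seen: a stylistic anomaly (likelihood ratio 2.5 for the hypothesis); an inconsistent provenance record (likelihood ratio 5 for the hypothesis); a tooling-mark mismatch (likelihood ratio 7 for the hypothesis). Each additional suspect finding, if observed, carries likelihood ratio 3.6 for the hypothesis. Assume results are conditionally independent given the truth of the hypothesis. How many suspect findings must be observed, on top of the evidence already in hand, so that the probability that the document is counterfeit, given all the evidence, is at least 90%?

6

Prior odds = 0.0001/0.9999 = 1/9999.
Combined Bayes factor of the evidence already in hand = 2.5 × 5 × 7 = 87.5.
Odds after that evidence = (1/9999) × 87.5 = 175/19998.
Target odds = 0.9/0.1 = 9.
Need 3.6ⁿ ≥ 9 ÷ (175/19998) = 179982/175.
3.6⁵ = 604.66176 falls short of 179982/175 but 3.6⁶ = 34012224/15625 reaches it, so n = 6.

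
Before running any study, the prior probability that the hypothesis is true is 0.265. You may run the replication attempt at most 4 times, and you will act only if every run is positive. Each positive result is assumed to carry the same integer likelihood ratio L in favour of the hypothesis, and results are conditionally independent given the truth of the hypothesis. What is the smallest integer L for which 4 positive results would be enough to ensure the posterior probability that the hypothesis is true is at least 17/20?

Prior odds = 0.265/0.735 = 53/147.
Target odds = 0.85/0.15 = 17/3.
Need L⁴ ≥ 17/3 ÷ (53/147) = 833/53.
1⁴ = 1 < 833/53 ≤ 16 = 2⁴, so L = 2.

2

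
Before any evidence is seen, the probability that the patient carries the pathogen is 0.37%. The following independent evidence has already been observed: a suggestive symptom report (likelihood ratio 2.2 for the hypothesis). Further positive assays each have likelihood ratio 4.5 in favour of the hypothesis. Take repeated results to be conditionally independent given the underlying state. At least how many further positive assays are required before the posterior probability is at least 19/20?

6

Prior odds = 0.0037/0.9963 = 37/9963.
Bayes factor of the evidence already in hand = 2.2.
Odds after that evidence = (37/9963) × 2.2 = 407/49815.
Target odds = 0.95/0.05 = 19.
Need 4.5ⁿ ≥ 19 ÷ (407/49815) = 946485/407.
4.5⁵ = 1845.28125 falls short of 946485/407 but 4.5⁶ = 8303.765625 reaches it, so n = 6.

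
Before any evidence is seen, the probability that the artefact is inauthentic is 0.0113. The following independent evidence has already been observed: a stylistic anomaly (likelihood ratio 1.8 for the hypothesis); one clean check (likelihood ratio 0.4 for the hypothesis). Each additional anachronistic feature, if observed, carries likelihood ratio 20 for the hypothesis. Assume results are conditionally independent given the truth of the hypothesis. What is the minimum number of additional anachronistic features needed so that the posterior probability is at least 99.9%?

Prior odds = 0.0113/0.9887 = 113/9887.
Combined Bayes factor of the evidence already in hand = 1.8 × 0.4 = 0.72.
Odds after that evidence = (113/9887) × 0.72 = 2034/247175.
Target odds = 0.999/0.001 = 999.
Need 20ⁿ ≥ 999 ÷ (2034/247175) = 27436425/226.
20³ = 8000 falls short of 27436425/226 but 20⁴ = 160000 reaches it, so n = 4.

4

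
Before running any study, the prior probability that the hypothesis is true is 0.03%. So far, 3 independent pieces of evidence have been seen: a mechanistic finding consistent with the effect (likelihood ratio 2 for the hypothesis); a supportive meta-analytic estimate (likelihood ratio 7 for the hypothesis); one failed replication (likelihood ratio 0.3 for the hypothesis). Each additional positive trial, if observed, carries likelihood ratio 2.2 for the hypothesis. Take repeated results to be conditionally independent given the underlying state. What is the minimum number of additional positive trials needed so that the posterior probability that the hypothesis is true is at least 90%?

12

Prior odds = 0.0003/0.9997 = 3/9997.
Combined Bayes factor of the evidence already in hand = 2 × 7 × 0.3 = 4.2.
Odds after that evidence = (3/9997) × 4.2 = 63/49985.
Target odds = 0.9/0.1 = 9.
Need 2.2ⁿ ≥ 9 ÷ (63/49985) = 49985/7.
2.2¹¹ ≈5843.18 falls short of 49985/7 but 2.2¹² ≈12855 reaches it, so n = 12.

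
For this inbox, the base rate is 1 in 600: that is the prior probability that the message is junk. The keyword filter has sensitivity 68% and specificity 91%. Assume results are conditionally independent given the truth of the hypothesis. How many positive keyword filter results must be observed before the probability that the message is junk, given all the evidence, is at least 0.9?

Prior odds = (1/600)/(599/600) = 1/599.
False-positive rate = 1 − 0.91 = 0.09; likelihood ratio of a positive = 0.68/0.09 = 68/9.
Target posterior odds = 0.9/0.1 = 9.
Need (1/599) × (68/9)ⁿ ≥ 9, i.e. (68/9)ⁿ ≥ 5391.
(68/9)⁴ = 21381376/6561 falls short of 5391 but (68/9)⁵ ≈24622.5 reaches it, so n = 5.

5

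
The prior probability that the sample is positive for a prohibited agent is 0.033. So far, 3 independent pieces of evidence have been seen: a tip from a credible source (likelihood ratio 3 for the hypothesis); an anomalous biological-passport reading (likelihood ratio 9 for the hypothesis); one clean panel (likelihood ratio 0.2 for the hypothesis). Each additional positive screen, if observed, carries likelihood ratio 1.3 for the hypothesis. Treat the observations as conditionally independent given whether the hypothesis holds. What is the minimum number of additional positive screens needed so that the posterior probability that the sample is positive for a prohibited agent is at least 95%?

Prior odds = 0.033/0.967 = 33/967.
Combined Bayes factor of the evidence already in hand = 3 × 9 × 0.2 = 5.4.
Odds after that evidence = (33/967) × 5.4 = 891/4835.
Target odds = 0.95/0.05 = 19.
Need 1.3ⁿ ≥ 19 ÷ (891/4835) = 91865/891.
1.3¹⁷ ≈86.5042 falls short of 91865/891 but 1.3¹⁸ ≈112.455 reaches it, so n = 18.

18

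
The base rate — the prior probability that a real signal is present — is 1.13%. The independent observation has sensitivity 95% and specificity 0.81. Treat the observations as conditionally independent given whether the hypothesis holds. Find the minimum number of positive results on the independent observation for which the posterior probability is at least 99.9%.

8

Prior odds = 0.0113/0.9887 = 113/9887.
False-positive rate = 1 − 0.81 = 0.19; likelihood ratio of a positive = 0.95/0.19 = 5.
Target posterior odds = 0.999/0.001 = 999.
Require 5ⁿ ≥ 999 ÷ (113/9887) = 9877113/113.
5⁷ = 78125 falls short of 9877113/113 but 5⁸ = 390625 reaches it, so n = 8.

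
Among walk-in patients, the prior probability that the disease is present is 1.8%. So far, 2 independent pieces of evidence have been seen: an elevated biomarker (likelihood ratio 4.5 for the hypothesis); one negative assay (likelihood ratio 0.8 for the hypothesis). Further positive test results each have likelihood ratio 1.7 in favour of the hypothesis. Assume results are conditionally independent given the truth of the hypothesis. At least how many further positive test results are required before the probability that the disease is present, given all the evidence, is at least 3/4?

Prior odds = 0.018/0.982 = 9/491.
Combined Bayes factor of the evidence already in hand = 4.5 × 0.8 = 3.6.
Odds after that evidence = (9/491) × 3.6 = 162/2455.
Target odds = 0.75/0.25 = 3.
Need 1.7ⁿ ≥ 3 ÷ (162/2455) = 2455/54.
1.7⁷ = 410338673/10000000 falls short of 2455/54 but 1.7⁸ ≈69.7576 reaches it, so n = 8.

8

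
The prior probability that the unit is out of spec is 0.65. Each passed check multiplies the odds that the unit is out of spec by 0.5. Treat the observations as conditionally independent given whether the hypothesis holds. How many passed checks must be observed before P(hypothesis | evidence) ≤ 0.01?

Prior odds: 0.65 ÷ 0.35 = 13/7.
Likelihood ratio per passed check = 0.5.
Target posterior odds = 0.01/0.99 = 1/99.
Need (13/7) × 0.5ⁿ ≤ 1/99, i.e. 0.5ⁿ ≤ 7/1287.
0.5⁷ = 0.0078125 is still above 7/1287 but 0.5⁸ = 0.00390625 is at or below it, so n = 8.

8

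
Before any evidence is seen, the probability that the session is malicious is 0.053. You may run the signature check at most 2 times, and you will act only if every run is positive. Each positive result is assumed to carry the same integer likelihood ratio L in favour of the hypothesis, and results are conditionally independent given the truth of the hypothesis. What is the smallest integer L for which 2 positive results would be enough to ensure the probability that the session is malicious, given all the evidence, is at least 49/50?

30

Prior odds = 0.053/0.947 = 53/947.
Target odds = 0.98/0.02 = 49.
Need L² ≥ 49 ÷ (53/947) = 46403/53.
29² = 841 < 46403/53 ≤ 900 = 30², so L = 30.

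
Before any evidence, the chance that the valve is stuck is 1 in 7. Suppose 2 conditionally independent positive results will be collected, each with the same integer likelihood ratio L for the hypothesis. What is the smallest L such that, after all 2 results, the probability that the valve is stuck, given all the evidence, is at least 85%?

6

Prior odds = (1/7)/(6/7) = 1/6.
Target odds = 0.85/0.15 = 17/3.
Need L² ≥ 17/3 ÷ (1/6) = 34.
5² = 25 < 34 ≤ 36 = 6², so L = 6.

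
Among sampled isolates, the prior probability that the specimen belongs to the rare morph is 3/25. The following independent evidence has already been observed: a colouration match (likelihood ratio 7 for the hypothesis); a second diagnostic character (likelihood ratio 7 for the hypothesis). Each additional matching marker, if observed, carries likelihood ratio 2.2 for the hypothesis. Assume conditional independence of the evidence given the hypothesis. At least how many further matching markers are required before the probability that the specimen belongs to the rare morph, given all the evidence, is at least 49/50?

Prior odds = 0.12/0.88 = 3/22.
Combined Bayes factor of the evidence already in hand = 7 × 7 = 49.
Odds after that evidence = (3/22) × 49 = 147/22.
Target odds = 0.98/0.02 = 49.
Need 2.2ⁿ ≥ 49 ÷ (147/22) = 22/3.
2.2² = 4.84 falls short of 22/3 but 2.2³ = 10.648 reaches it, so n = 3.

3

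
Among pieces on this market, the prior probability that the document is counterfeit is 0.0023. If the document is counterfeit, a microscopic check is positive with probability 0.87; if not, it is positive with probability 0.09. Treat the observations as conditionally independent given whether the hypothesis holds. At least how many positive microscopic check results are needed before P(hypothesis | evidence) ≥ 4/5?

Prior odds = 0.0023/0.9977 = 23/9977.
Likelihood ratio of a positive = 0.87/0.09 = 29/3.
Target odds: 0.8 ÷ 0.2 = 4.
Need (23/9977) × (29/3)ⁿ ≥ 4, i.e. (29/3)ⁿ ≥ 39908/23.
(29/3)³ = 24389/27 falls short of 39908/23 but (29/3)⁴ = 707281/81 reaches it, so n = 4.

4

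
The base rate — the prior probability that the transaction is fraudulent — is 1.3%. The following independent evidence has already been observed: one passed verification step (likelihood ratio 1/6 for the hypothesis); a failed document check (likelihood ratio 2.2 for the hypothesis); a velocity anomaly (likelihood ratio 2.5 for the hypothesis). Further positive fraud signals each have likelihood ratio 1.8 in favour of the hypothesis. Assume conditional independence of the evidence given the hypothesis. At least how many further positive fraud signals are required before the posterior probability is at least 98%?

15

Prior odds = 0.013/0.987 = 13/987.
Combined Bayes factor of the evidence already in hand = (1/6) × 2.2 × 2.5 = 11/12.
Odds after that evidence = (13/987) × 11/12 = 143/11844.
Target odds = 0.98/0.02 = 49.
Need 1.8ⁿ ≥ 49 ÷ (143/11844) = 580356/143.
1.8¹⁴ ≈3748.13 falls short of 580356/143 but 1.8¹⁵ ≈6746.64 reaches it, so n = 15.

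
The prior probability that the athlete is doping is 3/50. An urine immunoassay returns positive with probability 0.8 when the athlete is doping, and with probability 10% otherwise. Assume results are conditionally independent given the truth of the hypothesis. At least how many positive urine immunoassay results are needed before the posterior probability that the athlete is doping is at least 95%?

3

Prior odds = 0.06/0.94 = 3/47.
Likelihood ratio of a positive result = 0.8/0.1 = 8.
Target posterior odds = 0.95/0.05 = 19.
Require 8ⁿ ≥ 19 ÷ (3/47) = 893/3.
8² = 64 falls short of 893/3 but 8³ = 512 reaches it, so n = 3.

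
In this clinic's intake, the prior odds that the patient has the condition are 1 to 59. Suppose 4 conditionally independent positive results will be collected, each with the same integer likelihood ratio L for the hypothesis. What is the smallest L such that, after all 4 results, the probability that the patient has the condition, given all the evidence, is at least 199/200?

Prior odds = 1/59.
Target odds = 0.995/0.005 = 199.
Need L⁴ ≥ 199 ÷ (1/59) = 11741.
10⁴ = 10000 < 11741 ≤ 14641 = 11⁴, so L = 11.

11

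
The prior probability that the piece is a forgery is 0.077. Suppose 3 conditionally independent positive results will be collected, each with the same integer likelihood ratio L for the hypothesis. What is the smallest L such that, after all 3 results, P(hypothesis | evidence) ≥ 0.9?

5

Prior odds = 0.077/0.923 = 77/923.
Target odds = 0.9/0.1 = 9.
Need L³ ≥ 9 ÷ (77/923) = 8307/77.
4³ = 64 < 8307/77 ≤ 125 = 5³, so L = 5.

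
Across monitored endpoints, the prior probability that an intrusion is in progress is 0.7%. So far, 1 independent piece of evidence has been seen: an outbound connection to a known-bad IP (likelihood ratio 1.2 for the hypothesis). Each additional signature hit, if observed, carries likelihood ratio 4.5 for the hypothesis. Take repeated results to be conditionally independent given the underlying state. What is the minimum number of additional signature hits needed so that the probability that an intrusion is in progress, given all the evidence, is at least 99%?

7

Prior odds = 0.007/0.993 = 7/993.
Bayes factor of the evidence already in hand = 1.2.
Odds after that evidence = (7/993) × 1.2 = 14/1655.
Target odds = 0.99/0.01 = 99.
Need 4.5ⁿ ≥ 99 ÷ (14/1655) = 163845/14.
4.5⁶ = 8303.765625 falls short of 163845/14 but 4.5⁷ = 4782969/128 reaches it, so n = 7.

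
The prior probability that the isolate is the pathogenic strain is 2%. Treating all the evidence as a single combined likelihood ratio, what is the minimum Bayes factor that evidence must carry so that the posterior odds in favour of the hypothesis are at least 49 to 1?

Prior odds = 0.02/0.98 = 1/49.
Target odds = 49.
Required Bayes factor = 49 ÷ (1/49) = 2401.

2401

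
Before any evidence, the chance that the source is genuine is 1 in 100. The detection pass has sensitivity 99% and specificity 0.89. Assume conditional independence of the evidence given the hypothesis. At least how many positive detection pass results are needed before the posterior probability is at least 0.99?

5

Prior odds: 0.01 ÷ 0.99 = 1/99.
False-positive rate = 1 − 0.89 = 0.11; likelihood ratio of a positive = 0.99/0.11 = 9.
Target posterior odds = 0.99/0.01 = 99.
Need (1/99) × 9ⁿ ≥ 99, i.e. 9ⁿ ≥ 9801.
9⁴ = 6561 falls short of 9801 but 9⁵ = 59049 reaches it, so n = 5.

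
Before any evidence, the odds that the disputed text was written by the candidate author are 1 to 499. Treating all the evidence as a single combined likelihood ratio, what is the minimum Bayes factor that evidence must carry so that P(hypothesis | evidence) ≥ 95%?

Prior odds = 1/499.
Target odds = 0.95/0.05 = 19.
Required Bayes factor = 19 ÷ (1/499) = 9481.

9481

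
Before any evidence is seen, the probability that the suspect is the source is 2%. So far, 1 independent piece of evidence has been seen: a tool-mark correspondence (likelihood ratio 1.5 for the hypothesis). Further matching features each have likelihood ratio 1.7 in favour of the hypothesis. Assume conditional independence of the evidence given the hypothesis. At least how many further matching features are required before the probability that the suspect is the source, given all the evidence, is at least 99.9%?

Prior odds = 0.02/0.98 = 1/49.
Bayes factor of the evidence already in hand = 1.5.
Odds after that evidence = (1/49) × 1.5 = 3/98.
Target odds = 0.999/0.001 = 999.
Need 1.7ⁿ ≥ 999 ÷ (3/98) = 32634.
1.7¹⁹ ≈23907.2 falls short of 32634 but 1.7²⁰ ≈40642.3 reaches it, so n = 20.

20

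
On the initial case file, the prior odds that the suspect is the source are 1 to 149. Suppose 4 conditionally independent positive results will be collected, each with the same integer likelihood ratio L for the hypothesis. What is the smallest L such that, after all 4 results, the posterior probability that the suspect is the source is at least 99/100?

12

Prior odds = 1/149.
Target odds = 0.99/0.01 = 99.
Need L⁴ ≥ 99 ÷ (1/149) = 14751.
11⁴ = 14641 < 14751 ≤ 20736 = 12⁴, so L = 12.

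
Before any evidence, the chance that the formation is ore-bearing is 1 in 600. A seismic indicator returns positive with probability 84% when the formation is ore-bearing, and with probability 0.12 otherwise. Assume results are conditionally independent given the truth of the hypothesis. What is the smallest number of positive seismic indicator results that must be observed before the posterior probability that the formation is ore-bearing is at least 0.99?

Prior odds = (1/600)/(599/600) = 1/599.
Likelihood ratio of a positive result = 0.84/0.12 = 7.
Target posterior odds = 0.99/0.01 = 99.
Require 7ⁿ ≥ 99 ÷ (1/599) = 59301.
7⁵ = 16807 falls short of 59301 but 7⁶ = 117649 reaches it, so n = 6.

6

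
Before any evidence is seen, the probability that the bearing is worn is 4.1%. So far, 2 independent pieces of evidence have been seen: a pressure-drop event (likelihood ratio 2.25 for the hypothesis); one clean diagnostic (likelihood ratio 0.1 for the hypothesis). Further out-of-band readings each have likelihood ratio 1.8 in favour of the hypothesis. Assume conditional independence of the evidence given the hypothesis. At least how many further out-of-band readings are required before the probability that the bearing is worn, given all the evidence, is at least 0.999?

Prior odds = 0.041/0.959 = 41/959.
Combined Bayes factor of the evidence already in hand = 2.25 × 0.1 = 0.225.
Odds after that evidence = (41/959) × 0.225 = 369/38360.
Target odds = 0.999/0.001 = 999.
Need 1.8ⁿ ≥ 999 ÷ (369/38360) = 4257960/41.
1.8¹⁹ ≈70823.5 falls short of 4257960/41 but 1.8²⁰ ≈127482 reaches it, so n = 20.

20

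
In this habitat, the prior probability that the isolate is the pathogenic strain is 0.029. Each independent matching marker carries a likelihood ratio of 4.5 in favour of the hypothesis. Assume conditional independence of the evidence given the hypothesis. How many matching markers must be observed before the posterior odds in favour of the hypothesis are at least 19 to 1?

Prior odds = 0.029/0.971 = 29/971.
Likelihood ratio per matching marker = 4.5.
Target odds = 19.
Need (29/971) × 4.5ⁿ ≥ 19, i.e. 4.5ⁿ ≥ 18449/29.
4.5⁴ = 410.0625 falls short of 18449/29 but 4.5⁵ = 1845.28125 reaches it, so n = 5.

5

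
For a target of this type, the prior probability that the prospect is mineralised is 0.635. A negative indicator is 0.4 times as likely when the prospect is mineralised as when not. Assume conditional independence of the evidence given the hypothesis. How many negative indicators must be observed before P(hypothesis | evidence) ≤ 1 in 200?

Prior odds = 0.635/0.365 = 127/73.
Likelihood ratio per negative indicator = 0.4.
Target odds: 0.005 ÷ 0.995 = 1/199.
Require 0.4ⁿ ≤ 1/199 ÷ (127/73) = 73/25273.
0.4⁶ = 64/15625 is still above 73/25273 but 0.4⁷ = 128/78125 is at or below it, so n = 7.

7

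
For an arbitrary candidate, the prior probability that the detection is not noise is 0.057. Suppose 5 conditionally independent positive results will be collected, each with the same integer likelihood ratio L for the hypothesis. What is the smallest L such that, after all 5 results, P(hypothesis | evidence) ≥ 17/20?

Prior odds = 0.057/0.943 = 57/943.
Target odds = 0.85/0.15 = 17/3.
Need L⁵ ≥ 17/3 ÷ (57/943) = 16031/171.
2⁵ = 32 < 16031/171 ≤ 243 = 3⁵, so L = 3.

3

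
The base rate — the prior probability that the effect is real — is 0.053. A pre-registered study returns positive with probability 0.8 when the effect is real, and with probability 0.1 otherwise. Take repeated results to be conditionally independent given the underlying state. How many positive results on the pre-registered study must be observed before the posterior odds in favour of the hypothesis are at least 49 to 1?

Prior odds = 0.053/0.947 = 53/947.
Likelihood ratio of a positive result = 0.8/0.1 = 8.
Target odds = 49.
Require 8ⁿ ≥ 49 ÷ (53/947) = 46403/53.
8³ = 512 falls short of 46403/53 but 8⁴ = 4096 reaches it, so n = 4.

4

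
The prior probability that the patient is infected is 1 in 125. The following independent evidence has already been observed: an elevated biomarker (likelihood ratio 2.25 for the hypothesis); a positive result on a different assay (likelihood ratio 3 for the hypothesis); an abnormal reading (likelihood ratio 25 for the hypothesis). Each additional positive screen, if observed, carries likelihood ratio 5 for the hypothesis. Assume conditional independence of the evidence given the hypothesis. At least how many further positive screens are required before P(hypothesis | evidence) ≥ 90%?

Prior odds = 0.008/0.992 = 1/124.
Combined Bayes factor of the evidence already in hand = 2.25 × 3 × 25 = 168.75.
Odds after that evidence = (1/124) × 168.75 = 675/496.
Target odds = 0.9/0.1 = 9.
Need 5ⁿ ≥ 9 ÷ (675/496) = 496/75.
5¹ = 5 falls short of 496/75 but 5² = 25 reaches it, so n = 2.

2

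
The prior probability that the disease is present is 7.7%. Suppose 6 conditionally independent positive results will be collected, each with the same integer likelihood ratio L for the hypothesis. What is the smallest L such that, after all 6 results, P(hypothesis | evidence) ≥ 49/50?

3

Prior odds = 0.077/0.923 = 77/923.
Target odds = 0.98/0.02 = 49.
Need L⁶ ≥ 49 ÷ (77/923) = 6461/11.
2⁶ = 64 < 6461/11 ≤ 729 = 3⁶, so L = 3.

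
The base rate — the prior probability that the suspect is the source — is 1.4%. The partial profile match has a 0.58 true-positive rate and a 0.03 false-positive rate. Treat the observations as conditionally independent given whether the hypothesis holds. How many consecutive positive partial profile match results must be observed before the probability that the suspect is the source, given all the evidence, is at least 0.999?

Prior odds = 0.014/0.986 = 7/493.
Likelihood ratio of a positive result = 0.58/0.03 = 58/3.
Target posterior odds = 0.999/0.001 = 999.
Require (58/3)ⁿ ≥ 999 ÷ (7/493) = 492507/7.
(58/3)³ = 195112/27 falls short of 492507/7 but (58/3)⁴ = 11316496/81 reaches it, so n = 4.

4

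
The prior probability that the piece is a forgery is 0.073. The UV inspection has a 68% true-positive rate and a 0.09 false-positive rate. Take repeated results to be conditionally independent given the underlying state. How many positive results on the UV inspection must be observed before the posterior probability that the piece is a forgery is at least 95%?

Prior odds = 0.073/0.927 = 73/927.
Likelihood ratio of a positive result = 0.68/0.09 = 68/9.
Target posterior odds = 0.95/0.05 = 19.
Require (68/9)ⁿ ≥ 19 ÷ (73/927) = 17613/73.
(68/9)² = 4624/81 falls short of 17613/73 but (68/9)³ = 314432/729 reaches it, so n = 3.

3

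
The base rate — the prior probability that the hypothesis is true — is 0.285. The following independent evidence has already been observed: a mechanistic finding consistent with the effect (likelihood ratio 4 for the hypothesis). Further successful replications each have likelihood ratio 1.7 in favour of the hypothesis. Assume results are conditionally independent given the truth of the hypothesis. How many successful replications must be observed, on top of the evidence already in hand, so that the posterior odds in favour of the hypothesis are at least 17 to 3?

Prior odds = 0.285/0.715 = 57/143.
Bayes factor of the evidence already in hand = 4.
Odds after that evidence = (57/143) × 4 = 228/143.
Target odds = 17/3.
Need 1.7ⁿ ≥ 17/3 ÷ (228/143) = 2431/684.
1.7² = 2.89 falls short of 2431/684 but 1.7³ = 4.913 reaches it, so n = 3.

3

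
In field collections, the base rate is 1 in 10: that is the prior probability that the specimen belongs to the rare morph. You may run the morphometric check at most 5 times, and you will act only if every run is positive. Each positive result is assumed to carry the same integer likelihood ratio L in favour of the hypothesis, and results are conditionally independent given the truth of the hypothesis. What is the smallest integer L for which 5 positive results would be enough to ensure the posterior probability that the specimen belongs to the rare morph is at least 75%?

Prior odds = 0.1/0.9 = 1/9.
Target odds = 0.75/0.25 = 3.
Need L⁵ ≥ 3 ÷ (1/9) = 27.
1⁵ = 1 < 27 ≤ 32 = 2⁵, so L = 2.

2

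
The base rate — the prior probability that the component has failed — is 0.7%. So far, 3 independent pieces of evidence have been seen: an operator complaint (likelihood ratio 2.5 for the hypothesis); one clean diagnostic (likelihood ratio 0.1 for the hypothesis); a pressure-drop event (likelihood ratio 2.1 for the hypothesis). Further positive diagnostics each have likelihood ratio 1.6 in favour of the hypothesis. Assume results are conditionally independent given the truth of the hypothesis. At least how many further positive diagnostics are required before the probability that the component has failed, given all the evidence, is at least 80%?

Prior odds = 0.007/0.993 = 7/993.
Combined Bayes factor of the evidence already in hand = 2.5 × 0.1 × 2.1 = 0.525.
Odds after that evidence = (7/993) × 0.525 = 49/13240.
Target odds = 0.8/0.2 = 4.
Need 1.6ⁿ ≥ 4 ÷ (49/13240) = 52960/49.
1.6¹⁴ ≈720.576 falls short of 52960/49 but 1.6¹⁵ ≈1152.92 reaches it, so n = 15.

15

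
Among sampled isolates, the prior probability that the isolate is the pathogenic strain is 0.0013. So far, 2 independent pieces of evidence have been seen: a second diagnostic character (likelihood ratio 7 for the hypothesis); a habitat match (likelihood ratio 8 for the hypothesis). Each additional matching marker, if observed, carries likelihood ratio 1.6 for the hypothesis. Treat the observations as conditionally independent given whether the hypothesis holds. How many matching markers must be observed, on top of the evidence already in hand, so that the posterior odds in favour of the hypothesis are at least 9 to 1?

11

Prior odds = 0.0013/0.9987 = 13/9987.
Combined Bayes factor of the evidence already in hand = 7 × 8 = 56.
Odds after that evidence = (13/9987) × 56 = 728/9987.
Target odds = 9.
Need 1.6ⁿ ≥ 9 ÷ (728/9987) = 89883/728.
1.6¹⁰ ≈109.951 falls short of 89883/728 but 1.6¹¹ ≈175.922 reaches it, so n = 11.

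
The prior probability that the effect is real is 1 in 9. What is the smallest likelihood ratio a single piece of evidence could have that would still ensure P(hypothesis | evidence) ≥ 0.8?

32

Prior odds = (1/9)/(8/9) = 0.125.
Target odds = 0.8/0.2 = 4.
Required Bayes factor = 4 ÷ 0.125 = 32.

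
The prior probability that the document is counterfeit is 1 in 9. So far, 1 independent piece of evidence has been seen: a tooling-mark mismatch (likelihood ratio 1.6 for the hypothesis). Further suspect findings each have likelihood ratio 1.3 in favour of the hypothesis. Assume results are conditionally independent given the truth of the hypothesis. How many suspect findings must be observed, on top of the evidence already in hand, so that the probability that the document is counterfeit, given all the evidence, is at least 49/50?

Prior odds = (1/9)/(8/9) = 0.125.
Bayes factor of the evidence already in hand = 1.6.
Odds after that evidence = 0.125 × 1.6 = 0.2.
Target odds = 0.98/0.02 = 49.
Need 1.3ⁿ ≥ 49 ÷ 0.2 = 245.
1.3²⁰ ≈190.05 falls short of 245 but 1.3²¹ ≈247.065 reaches it, so n = 21.

21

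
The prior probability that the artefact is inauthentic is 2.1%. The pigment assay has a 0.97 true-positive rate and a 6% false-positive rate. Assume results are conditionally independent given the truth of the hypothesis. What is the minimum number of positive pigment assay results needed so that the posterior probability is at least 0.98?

Prior odds: 0.021 ÷ 0.979 = 21/979.
Likelihood ratio of a positive result = 0.97/0.06 = 97/6.
Target odds: 0.98 ÷ 0.02 = 49.
Need (21/979) × (97/6)ⁿ ≥ 49, i.e. (97/6)ⁿ ≥ 6853/3.
(97/6)² = 9409/36 falls short of 6853/3 but (97/6)³ = 912673/216 reaches it, so n = 3.

3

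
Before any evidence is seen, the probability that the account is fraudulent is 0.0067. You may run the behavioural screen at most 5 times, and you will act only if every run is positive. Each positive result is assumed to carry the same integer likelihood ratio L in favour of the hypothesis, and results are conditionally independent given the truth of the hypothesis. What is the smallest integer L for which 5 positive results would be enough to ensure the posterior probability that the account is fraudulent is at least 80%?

Prior odds = 0.0067/0.9933 = 67/9933.
Target odds = 0.8/0.2 = 4.
Need L⁵ ≥ 4 ÷ (67/9933) = 39732/67.
3⁵ = 243 < 39732/67 ≤ 1024 = 4⁵, so L = 4.

4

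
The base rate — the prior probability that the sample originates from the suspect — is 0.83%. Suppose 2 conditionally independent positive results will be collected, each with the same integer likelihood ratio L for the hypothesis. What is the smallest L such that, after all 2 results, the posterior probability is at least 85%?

27

Prior odds = 0.0083/0.9917 = 83/9917.
Target odds = 0.85/0.15 = 17/3.
Need L² ≥ 17/3 ÷ (83/9917) = 168589/249.
26² = 676 < 168589/249 ≤ 729 = 27², so L = 27.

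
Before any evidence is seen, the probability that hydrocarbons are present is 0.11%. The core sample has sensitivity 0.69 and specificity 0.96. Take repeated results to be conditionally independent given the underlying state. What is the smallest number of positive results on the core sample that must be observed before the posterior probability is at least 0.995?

Prior odds: 0.0011 ÷ 0.9989 = 11/9989.
False-positive rate = 1 − 0.96 = 0.04; likelihood ratio of a positive = 0.69/0.04 = 17.25.
Target posterior odds = 0.995/0.005 = 199.
Require 17.25ⁿ ≥ 199 ÷ (11/9989) = 1987811/11.
17.25⁴ = 22667121/256 falls short of 1987811/11 but 17.25⁵ ≈1.52737e+06 reaches it, so n = 5.

5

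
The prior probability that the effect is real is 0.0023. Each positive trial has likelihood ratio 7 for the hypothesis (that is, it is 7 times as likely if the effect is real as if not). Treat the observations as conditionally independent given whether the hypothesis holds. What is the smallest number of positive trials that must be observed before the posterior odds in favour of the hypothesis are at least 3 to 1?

4

Prior odds = 0.0023/0.9977 = 23/9977.
Likelihood ratio per positive trial = 7.
Target odds = 3.
Need (23/9977) × 7ⁿ ≥ 3, i.e. 7ⁿ ≥ 29931/23.
7³ = 343 falls short of 29931/23 but 7⁴ = 2401 reaches it, so n = 4.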